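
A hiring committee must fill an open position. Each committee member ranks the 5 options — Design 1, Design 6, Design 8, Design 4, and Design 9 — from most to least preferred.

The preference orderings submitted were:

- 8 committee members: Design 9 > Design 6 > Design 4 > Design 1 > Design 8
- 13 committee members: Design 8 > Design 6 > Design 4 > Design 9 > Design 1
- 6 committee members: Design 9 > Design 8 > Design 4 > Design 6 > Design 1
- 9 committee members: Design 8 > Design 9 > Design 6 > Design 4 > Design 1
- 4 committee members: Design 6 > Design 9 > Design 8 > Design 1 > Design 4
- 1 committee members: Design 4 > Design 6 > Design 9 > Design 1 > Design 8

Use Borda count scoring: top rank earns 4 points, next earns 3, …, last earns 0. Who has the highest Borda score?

Borda scores:
  Design 1: 8·1 + 13·0 + 6·0 + 9·0 + 4·1 + 1 = 13
  Design 6: 8·3 + 13·3 + 6·1 + 9·2 + 4·4 + 3 = 106
  Design 8: 8·0 + 13·4 + 6·3 + 9·4 + 4·2 + 0 = 114
  Design 4: 8·2 + 13·2 + 6·2 + 9·1 + 4·0 + 4 = 67
  Design 9: 8·4 + 13·1 + 6·4 + 9·3 + 4·3 + 2 = 110
Design 8 has the highest total.

Design 8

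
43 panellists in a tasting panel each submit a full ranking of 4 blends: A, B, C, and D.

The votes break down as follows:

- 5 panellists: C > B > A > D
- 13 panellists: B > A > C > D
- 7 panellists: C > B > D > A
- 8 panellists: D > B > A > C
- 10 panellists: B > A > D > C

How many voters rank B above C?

Ballots ranking B above C: 13+8+10 = 31.
Ballots ranking C above B: 5+7 = 12.
So 31 of 43 voters prefer B to C.

31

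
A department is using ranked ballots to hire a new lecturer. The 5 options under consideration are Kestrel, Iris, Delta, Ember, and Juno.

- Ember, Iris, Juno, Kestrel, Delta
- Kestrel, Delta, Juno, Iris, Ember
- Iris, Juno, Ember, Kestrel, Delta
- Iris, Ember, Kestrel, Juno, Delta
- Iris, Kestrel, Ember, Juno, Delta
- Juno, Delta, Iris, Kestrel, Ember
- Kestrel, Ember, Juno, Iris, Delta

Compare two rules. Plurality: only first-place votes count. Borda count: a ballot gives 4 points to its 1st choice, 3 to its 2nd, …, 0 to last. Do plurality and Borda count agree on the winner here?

Plurality first-place counts: Kestrel 2, Iris 3, Delta 0, Ember 1, Juno 1 → Iris.
Borda totals: Kestrel 16, Iris 19, Delta 6, Ember 14, Juno 15 → Iris.
The two rules agree on Iris.

Yes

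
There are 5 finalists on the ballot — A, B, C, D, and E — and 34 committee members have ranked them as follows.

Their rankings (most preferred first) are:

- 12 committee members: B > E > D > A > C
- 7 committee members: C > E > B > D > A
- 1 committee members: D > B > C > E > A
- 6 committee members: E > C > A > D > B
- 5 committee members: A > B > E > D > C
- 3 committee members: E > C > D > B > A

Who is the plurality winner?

B

First-place vote totals:
  A: 5
  B: 12
  C: 7
  D: 1
  E: 9
B has the most first-place votes.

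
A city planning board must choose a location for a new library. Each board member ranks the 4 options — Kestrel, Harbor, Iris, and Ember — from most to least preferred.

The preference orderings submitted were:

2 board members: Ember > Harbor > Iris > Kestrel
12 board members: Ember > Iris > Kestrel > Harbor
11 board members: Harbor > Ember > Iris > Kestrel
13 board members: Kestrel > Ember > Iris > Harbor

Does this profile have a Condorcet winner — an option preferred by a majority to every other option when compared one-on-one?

Head-to-head results (38 voters total):
Kestrel vs Harbor: Kestrel wins 25–13.
Kestrel vs Iris: Iris wins 25–13.
Kestrel vs Ember: Ember wins 25–13.
Harbor vs Iris: Iris wins 25–13.
Harbor vs Ember: Ember wins 27–11.
Iris vs Ember: Ember wins 38–0.
Ember beats each rival — Kestrel (25–13), Harbor (27–11), Iris (38–0) — so Ember is the Condorcet winner.

Yes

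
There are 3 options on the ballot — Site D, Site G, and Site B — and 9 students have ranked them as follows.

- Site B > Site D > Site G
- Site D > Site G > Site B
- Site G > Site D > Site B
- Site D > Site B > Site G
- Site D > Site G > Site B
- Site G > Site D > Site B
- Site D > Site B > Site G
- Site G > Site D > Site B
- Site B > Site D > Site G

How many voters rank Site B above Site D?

2

Ballots ranking Site B above Site D: 2.
Ballots ranking Site D above Site B: 7.
So 2 of 9 voters prefer Site B to Site D.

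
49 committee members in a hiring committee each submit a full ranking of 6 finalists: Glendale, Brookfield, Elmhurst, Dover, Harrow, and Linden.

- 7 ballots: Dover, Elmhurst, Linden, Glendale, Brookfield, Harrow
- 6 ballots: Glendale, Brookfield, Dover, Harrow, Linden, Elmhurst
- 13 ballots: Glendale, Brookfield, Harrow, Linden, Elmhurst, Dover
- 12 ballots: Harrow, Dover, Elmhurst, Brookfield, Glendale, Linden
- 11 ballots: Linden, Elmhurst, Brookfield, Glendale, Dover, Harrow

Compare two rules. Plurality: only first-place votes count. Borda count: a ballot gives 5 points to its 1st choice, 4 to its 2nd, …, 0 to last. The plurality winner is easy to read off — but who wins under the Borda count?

Plurality first-place counts: Glendale 19, Brookfield 0, Elmhurst 0, Dover 7, Harrow 12, Linden 11 → Glendale.
Borda totals: Glendale 143, Brookfield 140, Elmhurst 121, Dover 112, Harrow 111, Linden 108 → Glendale.

Glendale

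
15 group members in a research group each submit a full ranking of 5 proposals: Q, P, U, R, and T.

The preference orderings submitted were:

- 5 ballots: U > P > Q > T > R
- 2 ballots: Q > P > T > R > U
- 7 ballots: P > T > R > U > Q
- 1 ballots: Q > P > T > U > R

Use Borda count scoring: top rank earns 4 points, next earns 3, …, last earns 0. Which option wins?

P

Borda scores:
  Q: 5·2 + 2·4 + 7·0 + 4 = 22
  P: 5·3 + 2·3 + 7·4 + 3 = 52
  U: 5·4 + 2·0 + 7·1 + 1 = 28
  R: 5·0 + 2·1 + 7·2 + 0 = 16
  T: 5·1 + 2·2 + 7·3 + 2 = 32
P has the highest total.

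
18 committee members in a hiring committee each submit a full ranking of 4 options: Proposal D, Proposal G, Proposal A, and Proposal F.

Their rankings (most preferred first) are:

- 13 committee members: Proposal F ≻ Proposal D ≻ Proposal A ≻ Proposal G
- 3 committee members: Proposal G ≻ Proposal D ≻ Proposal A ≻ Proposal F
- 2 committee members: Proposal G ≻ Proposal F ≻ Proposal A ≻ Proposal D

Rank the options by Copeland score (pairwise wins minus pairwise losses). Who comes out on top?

Proposal F

Pairwise results:
  Proposal D vs Proposal G: Proposal D wins 13–5.
  Proposal D vs Proposal A: Proposal D wins 16–2.
  Proposal D vs Proposal F: Proposal F wins 15–3.
  Proposal G vs Proposal A: Proposal A wins 13–5.
  Proposal G vs Proposal F: Proposal F wins 13–5.
  Proposal A vs Proposal F: Proposal F wins 15–3.
Copeland scores (wins − losses):
  Proposal D: 2 − 1 = 1
  Proposal G: 0 − 3 = -3
  Proposal A: 1 − 2 = -1
  Proposal F: 3 − 0 = 3
Proposal F has the best Copeland score.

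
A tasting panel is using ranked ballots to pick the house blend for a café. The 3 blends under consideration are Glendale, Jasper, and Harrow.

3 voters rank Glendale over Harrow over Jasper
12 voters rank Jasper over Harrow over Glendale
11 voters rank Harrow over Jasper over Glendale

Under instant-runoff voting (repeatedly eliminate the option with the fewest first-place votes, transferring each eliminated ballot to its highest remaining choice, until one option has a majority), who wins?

Harrow

Round 1: Jasper 12, Harrow 11, Glendale 3. Glendale has the fewest and is eliminated.
Round 2: Harrow 14, Jasper 12. Harrow has a majority.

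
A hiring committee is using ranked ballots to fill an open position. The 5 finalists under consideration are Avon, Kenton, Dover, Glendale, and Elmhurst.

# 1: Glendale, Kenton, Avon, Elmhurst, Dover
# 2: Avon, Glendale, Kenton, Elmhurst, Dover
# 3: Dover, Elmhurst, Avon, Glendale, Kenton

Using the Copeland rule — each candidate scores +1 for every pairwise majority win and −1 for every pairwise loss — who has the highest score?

Avon

Pairwise results:
  Avon vs Kenton: Avon wins 2–1.
  Avon vs Dover: Avon wins 2–1.
  Avon vs Glendale: Avon wins 2–1.
  Avon vs Elmhurst: Avon wins 2–1.
  Kenton vs Dover: Kenton wins 2–1.
  Kenton vs Glendale: Glendale wins 3–0.
  Kenton vs Elmhurst: Kenton wins 2–1.
  Dover vs Glendale: Glendale wins 2–1.
  Dover vs Elmhurst: Elmhurst wins 2–1.
  Glendale vs Elmhurst: Glendale wins 2–1.
Copeland scores (wins − losses):
  Avon: 4 − 0 = 4
  Kenton: 2 − 2 = 0
  Dover: 0 − 4 = -4
  Glendale: 3 − 1 = 2
  Elmhurst: 1 − 3 = -2
Avon has the best Copeland score.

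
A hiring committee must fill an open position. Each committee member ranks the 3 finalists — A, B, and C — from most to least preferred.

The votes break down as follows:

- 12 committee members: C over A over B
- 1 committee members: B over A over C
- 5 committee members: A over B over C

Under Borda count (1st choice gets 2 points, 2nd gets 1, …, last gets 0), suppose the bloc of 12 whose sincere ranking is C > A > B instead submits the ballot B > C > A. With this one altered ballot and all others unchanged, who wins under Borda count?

Borda totals with the altered ballot: A 11, B 31, C 12.
The switch changes the winner from C to B.

B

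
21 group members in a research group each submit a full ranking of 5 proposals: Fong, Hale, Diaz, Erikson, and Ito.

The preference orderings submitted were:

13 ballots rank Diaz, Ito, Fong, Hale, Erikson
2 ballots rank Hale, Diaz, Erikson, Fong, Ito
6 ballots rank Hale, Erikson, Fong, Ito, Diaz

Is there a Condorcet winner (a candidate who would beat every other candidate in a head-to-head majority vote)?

Yes

Head-to-head results (21 voters total):
Fong vs Hale: Fong wins 13–8.
Fong vs Diaz: Diaz wins 15–6.
Fong vs Erikson: Fong wins 13–8.
Fong vs Ito: Ito wins 13–8.
Hale vs Diaz: Diaz wins 13–8.
Hale vs Erikson: Hale wins 21–0.
Hale vs Ito: Ito wins 13–8.
Diaz vs Erikson: Diaz wins 15–6.
Diaz vs Ito: Diaz wins 15–6.
Erikson vs Ito: Ito wins 13–8.
Diaz beats each rival — Fong (15–6), Hale (13–8), Erikson (15–6), Ito (15–6) — so Diaz is the Condorcet winner.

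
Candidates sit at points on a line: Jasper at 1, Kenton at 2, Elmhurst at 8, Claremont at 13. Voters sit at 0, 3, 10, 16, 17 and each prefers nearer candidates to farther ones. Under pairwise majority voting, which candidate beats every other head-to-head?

Elmhurst

With single-peaked preferences on a line, the Condorcet winner is the candidate closest to the median voter.
The median voter (position 10) is closest to Elmhurst at 8.
Check: Elmhurst vs Kenton — voters closer to Elmhurst: 3 of 5.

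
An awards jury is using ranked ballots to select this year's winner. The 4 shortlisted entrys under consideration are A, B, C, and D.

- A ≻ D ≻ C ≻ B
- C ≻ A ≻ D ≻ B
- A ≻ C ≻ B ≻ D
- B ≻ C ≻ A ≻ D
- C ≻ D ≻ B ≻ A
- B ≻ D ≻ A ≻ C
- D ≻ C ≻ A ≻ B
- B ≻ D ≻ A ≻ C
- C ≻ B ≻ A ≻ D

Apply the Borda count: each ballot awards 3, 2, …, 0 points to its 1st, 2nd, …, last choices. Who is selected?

C

Borda scores:
  A: 3 + 2 + 3 + 1 + 0 + 1 + 1 + 1 + 1 = 13
  B: 0 + 0 + 1 + 3 + 1 + 3 + 0 + 3 + 2 = 13
  C: 1 + 3 + 2 + 2 + 3 + 0 + 2 + 0 + 3 = 16
  D: 2 + 1 + 0 + 0 + 2 + 2 + 3 + 2 + 0 = 12
C has the highest total.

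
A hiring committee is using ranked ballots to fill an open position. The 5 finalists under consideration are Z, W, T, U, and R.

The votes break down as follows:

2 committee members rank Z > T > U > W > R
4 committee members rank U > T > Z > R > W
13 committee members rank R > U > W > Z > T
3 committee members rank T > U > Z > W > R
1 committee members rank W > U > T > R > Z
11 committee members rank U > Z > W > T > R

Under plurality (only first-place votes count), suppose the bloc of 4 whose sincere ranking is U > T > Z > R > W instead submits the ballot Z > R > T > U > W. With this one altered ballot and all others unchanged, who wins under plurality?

R

First-place totals with the altered ballot: Z 6, W 1, T 3, U 11, R 13.
The switch changes the winner from U to R.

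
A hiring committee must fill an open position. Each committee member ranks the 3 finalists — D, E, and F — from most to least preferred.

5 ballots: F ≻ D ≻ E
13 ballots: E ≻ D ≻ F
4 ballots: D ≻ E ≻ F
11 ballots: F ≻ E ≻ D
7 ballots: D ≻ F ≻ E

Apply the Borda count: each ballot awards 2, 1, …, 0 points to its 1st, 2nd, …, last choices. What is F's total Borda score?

Borda scores:
  D: 5·1 + 13·1 + 4·2 + 11·0 + 7·2 = 40
  E: 5·0 + 13·2 + 4·1 + 11·1 + 7·0 = 41
  F: 5·2 + 13·0 + 4·0 + 11·2 + 7·1 = 39

39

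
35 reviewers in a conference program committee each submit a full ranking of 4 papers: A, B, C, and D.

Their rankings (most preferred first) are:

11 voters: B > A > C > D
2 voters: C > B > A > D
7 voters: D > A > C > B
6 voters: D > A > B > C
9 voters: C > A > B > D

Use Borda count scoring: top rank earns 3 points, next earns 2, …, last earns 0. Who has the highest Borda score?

Borda scores:
  A: 11·2 + 2·1 + 7·2 + 6·2 + 9·2 = 68
  B: 11·3 + 2·2 + 7·0 + 6·1 + 9·1 = 52
  C: 11·1 + 2·3 + 7·1 + 6·0 + 9·3 = 51
  D: 11·0 + 2·0 + 7·3 + 6·3 + 9·0 = 39
A has the highest total.

A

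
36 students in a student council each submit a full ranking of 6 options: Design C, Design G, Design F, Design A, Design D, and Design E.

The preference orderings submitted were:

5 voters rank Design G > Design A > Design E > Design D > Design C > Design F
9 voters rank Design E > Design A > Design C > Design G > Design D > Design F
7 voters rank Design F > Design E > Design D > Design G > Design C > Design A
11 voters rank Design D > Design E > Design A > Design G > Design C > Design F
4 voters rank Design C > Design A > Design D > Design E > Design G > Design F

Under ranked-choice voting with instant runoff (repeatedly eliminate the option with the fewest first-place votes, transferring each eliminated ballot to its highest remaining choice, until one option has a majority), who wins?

Round 1: Design D 11, Design E 9, Design F 7, Design G 5, Design C 4, Design A 0. Design A has the fewest and is eliminated.
Round 2: Design D 11, Design E 9, Design F 7, Design G 5, Design C 4. Design C has the fewest and is eliminated.
Round 3: Design D 15, Design E 9, Design F 7, Design G 5. Design G has the fewest and is eliminated.
Round 4: Design D 15, Design E 14, Design F 7. Design F has the fewest and is eliminated.
Round 5: Design E 21, Design D 15. Design E has a majority.

Design E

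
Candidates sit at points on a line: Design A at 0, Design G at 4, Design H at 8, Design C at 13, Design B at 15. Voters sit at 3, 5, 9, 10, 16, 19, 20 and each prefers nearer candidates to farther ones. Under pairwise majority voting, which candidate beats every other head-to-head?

With single-peaked preferences on a line, the Condorcet winner is the candidate closest to the median voter.
The median voter (position 10) is closest to Design H at 8.
Check: Design H vs Design G — voters closer to Design H: 5 of 7.

Design H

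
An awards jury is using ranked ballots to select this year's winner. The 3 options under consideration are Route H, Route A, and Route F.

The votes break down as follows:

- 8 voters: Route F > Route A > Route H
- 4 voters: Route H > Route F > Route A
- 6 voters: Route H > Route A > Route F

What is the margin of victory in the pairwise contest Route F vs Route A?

6

Ballots ranking Route F above Route A: 8+4 = 12.
Ballots ranking Route A above Route F: 6.
Route F wins 12–6, a margin of 6.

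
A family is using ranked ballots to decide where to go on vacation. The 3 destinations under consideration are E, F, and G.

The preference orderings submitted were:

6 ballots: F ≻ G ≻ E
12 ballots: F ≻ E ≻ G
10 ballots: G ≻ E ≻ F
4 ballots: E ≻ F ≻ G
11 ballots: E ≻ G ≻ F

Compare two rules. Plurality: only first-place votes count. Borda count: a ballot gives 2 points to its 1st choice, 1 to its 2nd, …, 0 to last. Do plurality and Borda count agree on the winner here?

Plurality first-place counts: E 15, F 18, G 10 → F.
Borda totals: E 52, F 40, G 37 → E.
The two rules disagree: plurality picks F, Borda picks E.

No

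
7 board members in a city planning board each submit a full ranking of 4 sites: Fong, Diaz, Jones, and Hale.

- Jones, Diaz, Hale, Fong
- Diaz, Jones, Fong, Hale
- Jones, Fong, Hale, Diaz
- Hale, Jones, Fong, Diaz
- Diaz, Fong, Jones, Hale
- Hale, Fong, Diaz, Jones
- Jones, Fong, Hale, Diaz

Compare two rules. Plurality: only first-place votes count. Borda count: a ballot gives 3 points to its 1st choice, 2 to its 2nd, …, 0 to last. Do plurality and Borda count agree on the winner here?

Yes

Plurality first-place counts: Fong 0, Diaz 2, Jones 3, Hale 2 → Jones.
Borda totals: Fong 10, Diaz 9, Jones 14, Hale 9 → Jones.
The two rules agree on Jones.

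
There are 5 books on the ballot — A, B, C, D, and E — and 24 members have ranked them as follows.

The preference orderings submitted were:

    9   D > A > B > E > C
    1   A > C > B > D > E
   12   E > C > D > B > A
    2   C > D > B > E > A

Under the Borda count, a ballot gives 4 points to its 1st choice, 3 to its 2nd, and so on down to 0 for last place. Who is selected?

Borda scores:
  A: 9·3 + 4 + 12·0 + 2·0 = 31
  B: 9·2 + 2 + 12·1 + 2·2 = 36
  C: 9·0 + 3 + 12·3 + 2·4 = 47
  D: 9·4 + 1 + 12·2 + 2·3 = 67
  E: 9·1 + 0 + 12·4 + 2·1 = 59
D has the highest total.

D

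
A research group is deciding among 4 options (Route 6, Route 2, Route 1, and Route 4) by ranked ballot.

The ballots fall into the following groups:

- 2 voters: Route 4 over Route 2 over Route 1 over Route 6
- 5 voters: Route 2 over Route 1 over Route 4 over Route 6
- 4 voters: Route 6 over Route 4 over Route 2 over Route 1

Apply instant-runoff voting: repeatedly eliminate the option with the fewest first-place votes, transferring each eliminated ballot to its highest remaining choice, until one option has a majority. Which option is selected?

Route 2

Round 1: Route 2 5, Route 6 4, Route 4 2, Route 1 0. Route 1 has the fewest and is eliminated.
Round 2: Route 2 5, Route 6 4, Route 4 2. Route 4 has the fewest and is eliminated.
Round 3: Route 2 7, Route 6 4. Route 2 has a majority.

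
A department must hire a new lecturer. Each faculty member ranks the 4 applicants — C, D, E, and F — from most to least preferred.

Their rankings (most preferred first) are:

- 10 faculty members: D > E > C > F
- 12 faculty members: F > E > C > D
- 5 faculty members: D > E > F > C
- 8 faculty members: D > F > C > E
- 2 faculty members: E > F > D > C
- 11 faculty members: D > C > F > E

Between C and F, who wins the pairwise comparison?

F

Ballots ranking C above F: 10+11 = 21.
Ballots ranking F above C: 12+5+8+2 = 27.
F wins the head-to-head, 27–21.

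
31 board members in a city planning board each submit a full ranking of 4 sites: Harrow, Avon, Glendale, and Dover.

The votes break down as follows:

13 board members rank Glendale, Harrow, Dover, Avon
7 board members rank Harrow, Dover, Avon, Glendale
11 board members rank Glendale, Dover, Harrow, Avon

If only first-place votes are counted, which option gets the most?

First-place vote totals:
  Harrow: 7
  Avon: 0
  Glendale: 24
  Dover: 0
Glendale has the most first-place votes.

Glendale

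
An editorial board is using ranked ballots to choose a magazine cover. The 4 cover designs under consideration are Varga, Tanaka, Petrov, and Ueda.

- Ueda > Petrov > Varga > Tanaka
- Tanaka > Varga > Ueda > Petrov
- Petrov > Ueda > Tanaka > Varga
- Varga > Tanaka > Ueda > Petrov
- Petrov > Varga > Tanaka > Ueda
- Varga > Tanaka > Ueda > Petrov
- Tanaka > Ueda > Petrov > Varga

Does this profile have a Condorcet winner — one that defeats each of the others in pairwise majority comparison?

Head-to-head results (7 voters total):
Varga vs Tanaka: Varga wins 4–3.
Varga vs Petrov: Petrov wins 4–3.
Varga vs Ueda: Varga wins 4–3.
Tanaka vs Petrov: Tanaka wins 4–3.
Tanaka vs Ueda: Tanaka wins 5–2.
Petrov vs Ueda: Ueda wins 5–2.
No candidate beats all others: Varga beats Tanaka beats Petrov beats Varga, a majority cycle.

No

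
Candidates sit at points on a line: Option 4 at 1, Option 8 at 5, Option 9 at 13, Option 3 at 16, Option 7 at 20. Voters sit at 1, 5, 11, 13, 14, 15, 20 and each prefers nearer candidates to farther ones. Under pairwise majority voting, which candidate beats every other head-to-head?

Option 9

With single-peaked preferences on a line, the Condorcet winner is the candidate closest to the median voter.
The median voter (position 13) is closest to Option 9 at 13.
Check: Option 9 vs Option 8 — voters closer to Option 9: 5 of 7.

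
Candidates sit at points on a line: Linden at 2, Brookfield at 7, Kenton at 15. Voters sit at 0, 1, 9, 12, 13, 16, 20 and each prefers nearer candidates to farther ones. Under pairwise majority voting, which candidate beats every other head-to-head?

With single-peaked preferences on a line, the Condorcet winner is the candidate closest to the median voter.
The median voter (position 12) is closest to Kenton at 15.
Check: Kenton vs Linden — voters closer to Kenton: 5 of 7.

Kenton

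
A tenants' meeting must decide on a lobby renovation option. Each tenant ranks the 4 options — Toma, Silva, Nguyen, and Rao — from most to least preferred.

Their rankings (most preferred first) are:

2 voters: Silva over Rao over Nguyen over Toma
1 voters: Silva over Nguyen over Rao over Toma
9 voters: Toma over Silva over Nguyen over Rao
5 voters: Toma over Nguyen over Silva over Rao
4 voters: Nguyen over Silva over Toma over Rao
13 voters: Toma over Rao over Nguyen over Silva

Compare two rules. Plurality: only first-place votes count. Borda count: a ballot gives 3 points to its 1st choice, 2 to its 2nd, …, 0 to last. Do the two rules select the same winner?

Yes

Plurality first-place counts: Toma 27, Silva 3, Nguyen 4, Rao 0 → Toma.
Borda totals: Toma 85, Silva 40, Nguyen 48, Rao 31 → Toma.
The two rules agree on Toma.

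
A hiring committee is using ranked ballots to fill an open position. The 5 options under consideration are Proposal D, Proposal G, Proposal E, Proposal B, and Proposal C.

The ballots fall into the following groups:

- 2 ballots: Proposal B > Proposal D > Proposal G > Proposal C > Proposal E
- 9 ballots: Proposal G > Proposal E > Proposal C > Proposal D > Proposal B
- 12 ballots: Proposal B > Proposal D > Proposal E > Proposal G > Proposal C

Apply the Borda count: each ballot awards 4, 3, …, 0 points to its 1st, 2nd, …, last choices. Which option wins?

Proposal B

Borda scores:
  Proposal D: 2·3 + 9·1 + 12·3 = 51
  Proposal G: 2·2 + 9·4 + 12·1 = 52
  Proposal E: 2·0 + 9·3 + 12·2 = 51
  Proposal B: 2·4 + 9·0 + 12·4 = 56
  Proposal C: 2·1 + 9·2 + 12·0 = 20
Proposal B has the highest total.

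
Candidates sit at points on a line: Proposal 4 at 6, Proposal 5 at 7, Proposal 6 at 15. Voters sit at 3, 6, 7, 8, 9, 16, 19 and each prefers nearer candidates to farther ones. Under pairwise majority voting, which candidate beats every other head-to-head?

With single-peaked preferences on a line, the Condorcet winner is the candidate closest to the median voter.
The median voter (position 8) is closest to Proposal 5 at 7.
Check: Proposal 5 vs Proposal 6 — voters closer to Proposal 5: 5 of 7.

Proposal 5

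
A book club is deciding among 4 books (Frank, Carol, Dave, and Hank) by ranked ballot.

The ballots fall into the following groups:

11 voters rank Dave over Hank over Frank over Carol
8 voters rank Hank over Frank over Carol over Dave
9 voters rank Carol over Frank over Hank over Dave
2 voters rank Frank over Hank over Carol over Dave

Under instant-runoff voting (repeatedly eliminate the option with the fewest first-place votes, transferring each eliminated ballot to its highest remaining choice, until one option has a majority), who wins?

Round 1: Dave 11, Carol 9, Hank 8, Frank 2. Frank has the fewest and is eliminated.
Round 2: Dave 11, Hank 10, Carol 9. Carol has the fewest and is eliminated.
Round 3: Hank 19, Dave 11. Hank has a majority.

Hank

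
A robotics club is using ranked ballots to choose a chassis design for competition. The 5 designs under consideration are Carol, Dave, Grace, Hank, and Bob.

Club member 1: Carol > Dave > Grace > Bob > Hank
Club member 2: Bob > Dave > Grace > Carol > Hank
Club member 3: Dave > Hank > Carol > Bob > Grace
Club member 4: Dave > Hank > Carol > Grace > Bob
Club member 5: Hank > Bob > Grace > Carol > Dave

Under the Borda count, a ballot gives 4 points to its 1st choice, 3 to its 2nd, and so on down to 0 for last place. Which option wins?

Borda scores:
  Carol: 4 + 1 + 2 + 2 + 1 = 10
  Dave: 3 + 3 + 4 + 4 + 0 = 14
  Grace: 2 + 2 + 0 + 1 + 2 = 7
  Hank: 0 + 0 + 3 + 3 + 4 = 10
  Bob: 1 + 4 + 1 + 0 + 3 = 9
Dave has the highest total.

Dave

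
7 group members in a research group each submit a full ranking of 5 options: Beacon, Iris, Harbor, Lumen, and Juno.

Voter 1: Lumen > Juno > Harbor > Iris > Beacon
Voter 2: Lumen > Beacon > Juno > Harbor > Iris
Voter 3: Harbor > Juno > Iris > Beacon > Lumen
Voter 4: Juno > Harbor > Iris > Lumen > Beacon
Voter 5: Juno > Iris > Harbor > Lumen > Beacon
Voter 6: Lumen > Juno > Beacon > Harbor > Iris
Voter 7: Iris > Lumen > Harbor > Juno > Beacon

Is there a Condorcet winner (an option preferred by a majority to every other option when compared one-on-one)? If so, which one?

No Condorcet winner

Head-to-head results (7 voters total):
Beacon vs Iris: Iris wins 5–2.
Beacon vs Harbor: Harbor wins 5–2.
Beacon vs Lumen: Lumen wins 6–1.
Beacon vs Juno: Juno wins 6–1.
Iris vs Harbor: Harbor wins 5–2.
Iris vs Lumen: Iris wins 4–3.
Iris vs Juno: Juno wins 6–1.
Harbor vs Lumen: Lumen wins 4–3.
Harbor vs Juno: Juno wins 5–2.
Lumen vs Juno: Lumen wins 4–3.
No candidate beats all others: Iris beats Lumen beats Harbor beats Iris, a majority cycle.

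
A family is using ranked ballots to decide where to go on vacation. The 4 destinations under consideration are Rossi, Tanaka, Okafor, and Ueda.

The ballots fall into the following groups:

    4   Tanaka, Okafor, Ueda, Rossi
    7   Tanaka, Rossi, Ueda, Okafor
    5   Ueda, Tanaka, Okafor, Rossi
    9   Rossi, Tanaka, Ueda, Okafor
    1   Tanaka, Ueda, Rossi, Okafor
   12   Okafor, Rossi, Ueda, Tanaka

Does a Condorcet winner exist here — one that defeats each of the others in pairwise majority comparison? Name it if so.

There is no Condorcet winner

Head-to-head results (38 voters total):
Rossi vs Tanaka: Rossi wins 21–17.
Rossi vs Okafor: Okafor wins 21–17.
Rossi vs Ueda: Rossi wins 28–10.
Tanaka vs Okafor: Tanaka wins 26–12.
Tanaka vs Ueda: Tanaka wins 21–17.
Okafor vs Ueda: Ueda wins 22–16.
No candidate beats all others: Rossi beats Tanaka beats Okafor beats Rossi, a majority cycle.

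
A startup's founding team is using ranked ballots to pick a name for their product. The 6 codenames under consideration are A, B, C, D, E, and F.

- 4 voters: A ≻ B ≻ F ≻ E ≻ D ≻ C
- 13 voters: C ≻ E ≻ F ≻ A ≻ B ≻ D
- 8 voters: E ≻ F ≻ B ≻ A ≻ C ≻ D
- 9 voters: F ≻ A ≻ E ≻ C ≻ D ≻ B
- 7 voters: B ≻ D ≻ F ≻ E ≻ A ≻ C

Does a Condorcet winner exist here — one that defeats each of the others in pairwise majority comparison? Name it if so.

E

Head-to-head results (41 voters total):
A vs B: A wins 26–15.
A vs C: A wins 28–13.
A vs D: A wins 34–7.
A vs E: E wins 28–13.
A vs F: F wins 37–4.
B vs C: C wins 22–19.
B vs D: B wins 32–9.
B vs E: E wins 30–11.
B vs F: F wins 30–11.
C vs D: C wins 30–11.
C vs E: E wins 28–13.
C vs F: F wins 28–13.
D vs E: E wins 34–7.
D vs F: F wins 34–7.
E vs F: E wins 21–20.
E beats each rival — A (28–13), B (30–11), C (28–13), D (34–7), F (21–20) — so E is the Condorcet winner.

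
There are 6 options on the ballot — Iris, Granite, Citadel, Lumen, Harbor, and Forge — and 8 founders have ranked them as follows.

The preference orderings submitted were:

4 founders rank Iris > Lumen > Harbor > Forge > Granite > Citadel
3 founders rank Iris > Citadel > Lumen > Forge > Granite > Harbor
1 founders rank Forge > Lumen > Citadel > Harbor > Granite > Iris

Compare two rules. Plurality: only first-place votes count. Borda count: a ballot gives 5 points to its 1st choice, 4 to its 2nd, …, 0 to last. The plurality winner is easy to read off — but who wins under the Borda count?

Plurality first-place counts: Iris 7, Granite 0, Citadel 0, Lumen 0, Harbor 0, Forge 1 → Iris.
Borda totals: Iris 35, Granite 8, Citadel 15, Lumen 29, Harbor 14, Forge 19 → Iris.

Iris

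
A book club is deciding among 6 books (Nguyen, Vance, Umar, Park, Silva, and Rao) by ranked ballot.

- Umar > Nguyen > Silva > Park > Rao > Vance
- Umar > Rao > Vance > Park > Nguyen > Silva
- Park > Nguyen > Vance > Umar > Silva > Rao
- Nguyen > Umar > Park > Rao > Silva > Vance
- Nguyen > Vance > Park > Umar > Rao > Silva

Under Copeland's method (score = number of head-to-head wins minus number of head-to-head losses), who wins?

Nguyen

Pairwise results:
  Nguyen vs Vance: Nguyen wins 4–1.
  Nguyen vs Umar: Nguyen wins 3–2.
  Nguyen vs Park: Nguyen wins 3–2.
  Nguyen vs Silva: Nguyen wins 5–0.
  Nguyen vs Rao: Nguyen wins 4–1.
  Vance vs Umar: Umar wins 3–2.
  Vance vs Park: Park wins 3–2.
  Vance vs Silva: Vance wins 3–2.
  Vance vs Rao: Rao wins 3–2.
  Umar vs Park: Umar wins 3–2.
  Umar vs Silva: Umar wins 5–0.
  Umar vs Rao: Umar wins 5–0.
  Park vs Silva: Park wins 4–1.
  Park vs Rao: Park wins 4–1.
  Silva vs Rao: Rao wins 3–2.
Copeland scores (wins − losses):
  Nguyen: 5 − 0 = 5
  Vance: 1 − 4 = -3
  Umar: 4 − 1 = 3
  Park: 3 − 2 = 1
  Silva: 0 − 5 = -5
  Rao: 2 − 3 = -1
Nguyen has the best Copeland score.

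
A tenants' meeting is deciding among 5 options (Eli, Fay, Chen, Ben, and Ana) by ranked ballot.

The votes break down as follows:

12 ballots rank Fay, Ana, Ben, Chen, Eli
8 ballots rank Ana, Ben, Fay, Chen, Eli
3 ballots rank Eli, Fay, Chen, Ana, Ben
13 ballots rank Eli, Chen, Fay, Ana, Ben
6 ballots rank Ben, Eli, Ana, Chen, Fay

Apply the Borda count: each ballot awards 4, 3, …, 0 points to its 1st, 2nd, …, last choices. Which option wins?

Borda scores:
  Eli: 12·0 + 8·0 + 3·4 + 13·4 + 6·3 = 82
  Fay: 12·4 + 8·2 + 3·3 + 13·2 + 6·0 = 99
  Chen: 12·1 + 8·1 + 3·2 + 13·3 + 6·1 = 71
  Ben: 12·2 + 8·3 + 3·0 + 13·0 + 6·4 = 72
  Ana: 12·3 + 8·4 + 3·1 + 13·1 + 6·2 = 96
Fay has the highest total.

Fay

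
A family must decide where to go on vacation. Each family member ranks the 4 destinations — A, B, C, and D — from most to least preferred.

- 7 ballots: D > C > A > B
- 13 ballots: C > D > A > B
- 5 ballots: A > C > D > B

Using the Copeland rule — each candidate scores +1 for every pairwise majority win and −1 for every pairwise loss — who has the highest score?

C

Pairwise results:
  A vs B: A wins 25–0.
  A vs C: C wins 20–5.
  A vs D: D wins 20–5.
  B vs C: C wins 25–0.
  B vs D: D wins 25–0.
  C vs D: C wins 18–7.
Copeland scores (wins − losses):
  A: 1 − 2 = -1
  B: 0 − 3 = -3
  C: 3 − 0 = 3
  D: 2 − 1 = 1
C has the best Copeland score.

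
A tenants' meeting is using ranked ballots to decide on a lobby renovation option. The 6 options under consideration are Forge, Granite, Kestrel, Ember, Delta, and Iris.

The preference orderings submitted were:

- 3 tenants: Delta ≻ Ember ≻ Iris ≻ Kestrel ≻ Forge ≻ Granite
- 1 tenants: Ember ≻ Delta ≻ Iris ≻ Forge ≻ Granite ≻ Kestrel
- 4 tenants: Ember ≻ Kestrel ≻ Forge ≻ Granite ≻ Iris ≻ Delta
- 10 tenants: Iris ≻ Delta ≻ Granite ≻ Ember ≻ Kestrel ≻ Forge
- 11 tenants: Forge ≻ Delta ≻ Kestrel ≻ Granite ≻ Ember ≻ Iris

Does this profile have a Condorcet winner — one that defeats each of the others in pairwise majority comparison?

Head-to-head results (29 voters total):
Forge vs Granite: Forge wins 19–10.
Forge vs Kestrel: Kestrel wins 17–12.
Forge vs Ember: Ember wins 18–11.
Forge vs Delta: Forge wins 15–14.
Forge vs Iris: Forge wins 15–14.
Granite vs Kestrel: Kestrel wins 18–11.
Granite vs Ember: Granite wins 21–8.
Granite vs Delta: Delta wins 25–4.
Granite vs Iris: Granite wins 15–14.
Kestrel vs Ember: Ember wins 18–11.
Kestrel vs Delta: Delta wins 25–4.
Kestrel vs Iris: Kestrel wins 15–14.
Ember vs Delta: Delta wins 24–5.
Ember vs Iris: Ember wins 19–10.
Delta vs Iris: Delta wins 15–14.
No candidate beats all others: Forge beats Granite beats Ember beats Forge, a majority cycle.

No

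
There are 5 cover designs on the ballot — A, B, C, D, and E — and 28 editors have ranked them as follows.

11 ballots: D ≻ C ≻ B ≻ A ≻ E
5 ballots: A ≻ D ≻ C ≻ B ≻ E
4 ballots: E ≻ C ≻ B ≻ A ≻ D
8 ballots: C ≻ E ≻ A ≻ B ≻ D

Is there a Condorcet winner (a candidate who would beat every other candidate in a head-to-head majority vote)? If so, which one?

There is no Condorcet winner

Head-to-head results (28 voters total):
A vs B: B wins 15–13.
A vs C: C wins 23–5.
A vs D: A wins 17–11.
A vs E: A wins 16–12.
B vs C: C wins 28–0.
B vs D: D wins 16–12.
B vs E: B wins 16–12.
C vs D: D wins 16–12.
C vs E: C wins 24–4.
D vs E: D wins 16–12.
No candidate beats all others: A beats D beats B beats A, a majority cycle.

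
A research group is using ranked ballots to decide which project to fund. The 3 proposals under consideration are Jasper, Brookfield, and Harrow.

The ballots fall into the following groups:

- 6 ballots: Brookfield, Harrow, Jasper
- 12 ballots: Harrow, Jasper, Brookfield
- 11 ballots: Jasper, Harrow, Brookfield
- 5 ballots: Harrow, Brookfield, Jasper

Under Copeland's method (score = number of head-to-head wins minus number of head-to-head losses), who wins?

Harrow

Pairwise results:
  Jasper vs Brookfield: Jasper wins 23–11.
  Jasper vs Harrow: Harrow wins 23–11.
  Brookfield vs Harrow: Harrow wins 28–6.
Copeland scores (wins − losses):
  Jasper: 1 − 1 = 0
  Brookfield: 0 − 2 = -2
  Harrow: 2 − 0 = 2
Harrow has the best Copeland score.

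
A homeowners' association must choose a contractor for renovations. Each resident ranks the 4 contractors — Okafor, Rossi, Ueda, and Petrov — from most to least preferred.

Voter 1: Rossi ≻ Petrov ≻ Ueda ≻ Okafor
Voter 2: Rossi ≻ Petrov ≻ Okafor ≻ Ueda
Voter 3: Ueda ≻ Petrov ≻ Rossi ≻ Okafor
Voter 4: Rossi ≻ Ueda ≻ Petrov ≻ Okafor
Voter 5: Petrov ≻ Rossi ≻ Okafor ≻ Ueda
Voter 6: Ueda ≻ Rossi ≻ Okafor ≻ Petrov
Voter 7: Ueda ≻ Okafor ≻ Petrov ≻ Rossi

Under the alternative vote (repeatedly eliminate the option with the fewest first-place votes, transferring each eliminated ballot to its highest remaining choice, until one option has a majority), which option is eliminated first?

Round 1: Rossi 3, Ueda 3, Petrov 1, Okafor 0. Okafor has the fewest and is eliminated.
Round 2: Rossi 3, Ueda 3, Petrov 1. Petrov has the fewest and is eliminated.
Round 3: Rossi 4, Ueda 3. Rossi has a majority.

Okafor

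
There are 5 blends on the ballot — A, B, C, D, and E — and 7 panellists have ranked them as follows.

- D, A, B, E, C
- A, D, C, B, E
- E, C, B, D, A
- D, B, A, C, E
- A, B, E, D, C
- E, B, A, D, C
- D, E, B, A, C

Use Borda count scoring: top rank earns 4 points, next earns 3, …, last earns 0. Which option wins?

D

Borda scores:
  A: 3 + 4 + 0 + 2 + 4 + 2 + 1 = 16
  B: 2 + 1 + 2 + 3 + 3 + 3 + 2 = 16
  C: 0 + 2 + 3 + 1 + 0 + 0 + 0 = 6
  D: 4 + 3 + 1 + 4 + 1 + 1 + 4 = 18
  E: 1 + 0 + 4 + 0 + 2 + 4 + 3 = 14
D has the highest total.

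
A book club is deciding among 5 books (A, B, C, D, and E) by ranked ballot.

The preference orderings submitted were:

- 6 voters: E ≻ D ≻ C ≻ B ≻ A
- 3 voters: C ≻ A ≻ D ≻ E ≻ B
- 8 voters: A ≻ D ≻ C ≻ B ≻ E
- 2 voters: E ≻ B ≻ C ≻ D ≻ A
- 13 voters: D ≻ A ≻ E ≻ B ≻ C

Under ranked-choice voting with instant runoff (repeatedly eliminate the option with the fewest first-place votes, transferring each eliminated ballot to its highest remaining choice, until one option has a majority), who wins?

D

Round 1: D 13, A 8, E 8, C 3, B 0. B has the fewest and is eliminated.
Round 2: D 13, A 8, E 8, C 3. C has the fewest and is eliminated.
Round 3: D 13, A 11, E 8. E has the fewest and is eliminated.
Round 4: D 21, A 11. D has a majority.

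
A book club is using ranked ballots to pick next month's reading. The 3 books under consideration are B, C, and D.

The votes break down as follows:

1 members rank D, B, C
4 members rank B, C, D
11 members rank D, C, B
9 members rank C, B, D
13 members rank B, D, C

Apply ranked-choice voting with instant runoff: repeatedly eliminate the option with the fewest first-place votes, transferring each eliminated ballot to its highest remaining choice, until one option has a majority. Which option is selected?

B

Round 1: B 17, D 12, C 9. C has the fewest and is eliminated.
Round 2: B 26, D 12. B has a majority.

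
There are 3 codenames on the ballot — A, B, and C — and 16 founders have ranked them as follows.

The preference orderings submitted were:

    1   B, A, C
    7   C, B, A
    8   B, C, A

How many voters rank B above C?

Ballots ranking B above C: 1+8 = 9.
Ballots ranking C above B: 7.
So 9 of 16 voters prefer B to C.

9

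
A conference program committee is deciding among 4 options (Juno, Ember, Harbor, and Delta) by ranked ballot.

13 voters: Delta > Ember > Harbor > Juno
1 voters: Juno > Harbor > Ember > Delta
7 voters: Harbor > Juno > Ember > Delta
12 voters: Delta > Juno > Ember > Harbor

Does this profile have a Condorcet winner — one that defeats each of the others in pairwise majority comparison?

Head-to-head results (33 voters total):
Juno vs Ember: Juno wins 20–13.
Juno vs Harbor: Harbor wins 20–13.
Juno vs Delta: Delta wins 25–8.
Ember vs Harbor: Ember wins 25–8.
Ember vs Delta: Delta wins 25–8.
Harbor vs Delta: Delta wins 25–8.
Delta beats each rival — Juno (25–8), Ember (25–8), Harbor (25–8) — so Delta is the Condorcet winner.

Yes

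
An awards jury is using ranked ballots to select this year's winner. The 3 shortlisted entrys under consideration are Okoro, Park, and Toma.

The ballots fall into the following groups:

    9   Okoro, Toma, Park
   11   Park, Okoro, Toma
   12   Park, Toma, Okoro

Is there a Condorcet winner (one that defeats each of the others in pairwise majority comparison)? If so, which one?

Park

Head-to-head results (32 voters total):
Okoro vs Park: Park wins 23–9.
Okoro vs Toma: Okoro wins 20–12.
Park vs Toma: Park wins 23–9.
Park beats each rival — Okoro (23–9), Toma (23–9) — so Park is the Condorcet winner.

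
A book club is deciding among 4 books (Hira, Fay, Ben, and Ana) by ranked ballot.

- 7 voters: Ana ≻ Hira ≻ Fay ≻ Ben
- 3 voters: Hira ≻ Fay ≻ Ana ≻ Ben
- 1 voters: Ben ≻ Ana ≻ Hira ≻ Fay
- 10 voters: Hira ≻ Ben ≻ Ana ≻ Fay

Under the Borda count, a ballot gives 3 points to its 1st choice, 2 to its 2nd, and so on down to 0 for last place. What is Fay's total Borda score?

Borda scores:
  Hira: 7·2 + 3·3 + 1 + 10·3 = 54
  Fay: 7·1 + 3·2 + 0 + 10·0 = 13
  Ben: 7·0 + 3·0 + 3 + 10·2 = 23
  Ana: 7·3 + 3·1 + 2 + 10·1 = 36

13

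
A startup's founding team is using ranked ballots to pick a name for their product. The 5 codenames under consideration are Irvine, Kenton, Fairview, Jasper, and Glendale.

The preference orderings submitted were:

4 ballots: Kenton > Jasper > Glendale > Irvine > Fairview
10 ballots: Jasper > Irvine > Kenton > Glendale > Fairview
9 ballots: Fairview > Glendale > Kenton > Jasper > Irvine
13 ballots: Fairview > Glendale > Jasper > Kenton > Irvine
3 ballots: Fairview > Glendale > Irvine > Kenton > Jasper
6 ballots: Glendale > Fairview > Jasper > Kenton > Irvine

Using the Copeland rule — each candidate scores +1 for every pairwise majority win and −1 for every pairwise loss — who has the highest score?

Pairwise results:
  Irvine vs Kenton: Kenton wins 32–13.
  Irvine vs Fairview: Fairview wins 31–14.
  Irvine vs Jasper: Jasper wins 42–3.
  Irvine vs Glendale: Glendale wins 35–10.
  Kenton vs Fairview: Fairview wins 31–14.
  Kenton vs Jasper: Jasper wins 29–16.
  Kenton vs Glendale: Glendale wins 31–14.
  Fairview vs Jasper: Fairview wins 31–14.
  Fairview vs Glendale: Fairview wins 25–20.
  Jasper vs Glendale: Glendale wins 31–14.
Copeland scores (wins − losses):
  Irvine: 0 − 4 = -4
  Kenton: 1 − 3 = -2
  Fairview: 4 − 0 = 4
  Jasper: 2 − 2 = 0
  Glendale: 3 − 1 = 2
Fairview has the best Copeland score.

Fairview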